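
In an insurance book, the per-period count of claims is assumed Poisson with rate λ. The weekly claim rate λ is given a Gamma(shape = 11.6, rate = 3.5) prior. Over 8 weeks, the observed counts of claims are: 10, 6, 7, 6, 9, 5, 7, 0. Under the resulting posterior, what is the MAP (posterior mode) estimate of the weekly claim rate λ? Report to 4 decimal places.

With a Gamma(shape α, rate β) prior, the Poisson likelihood is conjugate: the posterior is Gamma(α + ΣXᵢ, β + n).
Sum of counts S = 50 over n = 8 weeks.
Posterior: Gamma(α+S, β+n) = Gamma(11.6+50, 3.5+8) = Gamma(61.6, 11.5).
Mode of Gamma(α,β) for α≥1 is (α−1)/β = 60.6/11.5 = 5.2696.

5.2696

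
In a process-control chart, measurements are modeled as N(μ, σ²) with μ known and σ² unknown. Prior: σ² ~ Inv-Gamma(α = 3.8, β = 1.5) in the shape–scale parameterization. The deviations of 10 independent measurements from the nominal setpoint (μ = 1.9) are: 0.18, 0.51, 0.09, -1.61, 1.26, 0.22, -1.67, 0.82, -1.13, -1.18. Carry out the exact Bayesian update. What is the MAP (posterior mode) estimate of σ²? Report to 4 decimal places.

0.6969

With known mean μ and an Inverse-Gamma(α, β) prior on σ², the Normal likelihood is conjugate: posterior is Inv-Gamma(α + n/2, β + Σ(xᵢ−μ)²/2).
Σ(xᵢ−μ)² = (0.18)² + (0.51)² + (0.09)² + (-1.61)² + (1.26)² + (0.22)² + (-1.67)² + (0.82)² + (-1.13)² + (-1.18)² = 10.6593.
Posterior: Inv-Gamma(3.8 + 10/2, 1.5 + 10.6593/2) = Inv-Gamma(8.80, 6.82965).
Mode = β/(α+1) = 6.82965/9.80 = 0.6969.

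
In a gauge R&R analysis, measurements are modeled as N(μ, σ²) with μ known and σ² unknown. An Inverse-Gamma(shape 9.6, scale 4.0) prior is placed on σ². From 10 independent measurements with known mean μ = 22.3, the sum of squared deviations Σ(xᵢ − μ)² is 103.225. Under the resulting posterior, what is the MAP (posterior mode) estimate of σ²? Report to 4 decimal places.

With known mean μ and an Inverse-Gamma(α, β) prior on σ², the Normal likelihood is conjugate: posterior is Inv-Gamma(α + n/2, β + Σ(xᵢ−μ)²/2).
Posterior: Inv-Gamma(9.6 + 10/2, 4.0 + 103.225/2) = Inv-Gamma(14.60, 55.6125).
Mode = β/(α+1) = 55.6125/15.60 = 3.5649.

3.5649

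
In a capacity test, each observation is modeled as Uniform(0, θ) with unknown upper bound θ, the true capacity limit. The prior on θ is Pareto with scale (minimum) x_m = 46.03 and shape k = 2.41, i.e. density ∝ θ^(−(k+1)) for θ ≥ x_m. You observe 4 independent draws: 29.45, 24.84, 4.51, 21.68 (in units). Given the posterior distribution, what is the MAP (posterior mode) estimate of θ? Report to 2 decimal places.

A Pareto(scale x_m, shape k) prior on the upper bound θ of Uniform(0, θ) is conjugate: posterior is Pareto(max(x_m, max xᵢ), k + n).
Sample maximum = 29.45; prior scale x_m = 46.03 → posterior scale = max = 46.03.
Posterior shape = 2.41 + 4 = 6.41.
The Pareto density is decreasing on [x_m, ∞), so the mode is x_m = 46.03.

46.03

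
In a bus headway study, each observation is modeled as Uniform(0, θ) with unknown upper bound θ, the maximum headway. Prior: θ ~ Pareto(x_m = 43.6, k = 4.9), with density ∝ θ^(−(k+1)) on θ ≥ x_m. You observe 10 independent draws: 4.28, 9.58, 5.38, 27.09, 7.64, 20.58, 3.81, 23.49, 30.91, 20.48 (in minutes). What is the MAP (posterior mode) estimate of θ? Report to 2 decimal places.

43.60

A Pareto(scale x_m, shape k) prior on the upper bound θ of Uniform(0, θ) is conjugate: posterior is Pareto(max(x_m, max xᵢ), k + n).
Sample maximum = 30.91; prior scale x_m = 43.6 → posterior scale = max = 43.60.
Posterior shape = 4.9 + 10 = 14.9.
The Pareto density is decreasing on [x_m, ∞), so the mode is x_m = 43.60.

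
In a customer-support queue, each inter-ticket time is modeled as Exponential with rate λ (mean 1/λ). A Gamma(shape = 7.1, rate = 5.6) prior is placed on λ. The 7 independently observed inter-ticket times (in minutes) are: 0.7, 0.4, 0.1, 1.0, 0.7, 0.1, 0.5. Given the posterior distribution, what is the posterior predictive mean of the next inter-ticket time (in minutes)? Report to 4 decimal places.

With a Gamma(shape α, rate β) prior on the exponential rate λ, the posterior after n observations with total T = Σxᵢ is Gamma(α+n, β+T).
Sum of observations T = 3.5 minutes; n = 7.
Posterior: Gamma(7.1+7, 5.6+3.5) = Gamma(14.1, 9.1).
The predictive distribution for the next observation is Lomax; its mean is β/(α−1) = 9.1/13.1 = 0.6947.

0.6947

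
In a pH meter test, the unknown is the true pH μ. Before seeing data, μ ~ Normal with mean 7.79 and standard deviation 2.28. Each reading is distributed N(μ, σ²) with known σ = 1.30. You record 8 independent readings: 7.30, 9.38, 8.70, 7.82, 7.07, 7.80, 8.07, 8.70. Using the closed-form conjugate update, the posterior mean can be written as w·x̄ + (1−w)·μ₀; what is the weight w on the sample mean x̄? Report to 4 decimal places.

0.9609

For Normal data with known variance σ², a Normal(μ₀, σ₀²) prior on μ is conjugate. Posterior precision = 1/σ₀² + n/σ²; posterior mean is the precision-weighted average of μ₀ and x̄.
σ₀² = 2.28² = 5.1984, σ² = 1.30² = 1.69. Prior precision 1/σ₀² = 1/5.1984; data precision n/σ² = 8/1.69.
w = (n/σ²)/(1/σ₀² + n/σ²) = n·σ₀²/(σ² + n·σ₀²) = 8·5.1984/(1.69 + 8·5.1984) = 41.5872/43.2772 = 0.9609.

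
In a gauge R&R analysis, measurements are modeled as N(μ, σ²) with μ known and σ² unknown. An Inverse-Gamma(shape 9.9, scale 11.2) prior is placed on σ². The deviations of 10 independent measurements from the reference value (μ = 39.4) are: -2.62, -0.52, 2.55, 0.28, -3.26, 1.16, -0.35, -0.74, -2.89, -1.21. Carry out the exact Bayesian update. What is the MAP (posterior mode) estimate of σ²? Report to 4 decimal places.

With known mean μ and an Inverse-Gamma(α, β) prior on σ², the Normal likelihood is conjugate: posterior is Inv-Gamma(α + n/2, β + Σ(xᵢ−μ)²/2).
Σ(xᵢ−μ)² = (-2.62)² + (-0.52)² + (2.55)² + (0.28)² + (-3.26)² + (1.16)² + (-0.35)² + (-0.74)² + (-2.89)² + (-1.21)² = 36.1752.
Posterior: Inv-Gamma(9.9 + 10/2, 11.2 + 36.1752/2) = Inv-Gamma(14.90, 29.28760).
Mode = β/(α+1) = 29.28760/15.90 = 1.8420.

1.8420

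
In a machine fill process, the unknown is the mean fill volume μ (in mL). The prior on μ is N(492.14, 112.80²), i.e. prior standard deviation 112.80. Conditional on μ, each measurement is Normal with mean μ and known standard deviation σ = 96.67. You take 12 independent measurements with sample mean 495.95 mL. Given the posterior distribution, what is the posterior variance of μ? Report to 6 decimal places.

733.842857

For Normal data with known variance σ², a Normal(μ₀, σ₀²) prior on μ is conjugate. Posterior precision = 1/σ₀² + n/σ²; posterior mean is the precision-weighted average of μ₀ and x̄.
σ₀² = 112.80² = 12723.84, σ² = 96.67² = 9345.0889; σ² + n·σ₀² = 9345.0889 + 12·12723.84 = 162031.1689.
Posterior precision = 1/σ₀² + n/σ² = 1/12723.84 + 12/9345.0889 = (σ² + n·σ₀²)/(σ₀²σ²) = 162031.1689/(12723.84·9345.0889); posterior variance σₙ² = σ₀²σ²/(σ² + n·σ₀²) = 12723.84·9345.0889/162031.1689 = 733.842857.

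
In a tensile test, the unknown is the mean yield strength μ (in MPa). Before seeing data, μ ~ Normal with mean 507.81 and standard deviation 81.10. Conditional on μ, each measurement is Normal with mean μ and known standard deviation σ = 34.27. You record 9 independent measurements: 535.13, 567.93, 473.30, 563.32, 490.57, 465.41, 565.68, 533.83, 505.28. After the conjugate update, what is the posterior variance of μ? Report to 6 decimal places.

127.953925

For Normal data with known variance σ², a Normal(μ₀, σ₀²) prior on μ is conjugate. Posterior precision = 1/σ₀² + n/σ²; posterior mean is the precision-weighted average of μ₀ and x̄.
σ₀² = 81.10² = 6577.21, σ² = 34.27² = 1174.4329; σ² + n·σ₀² = 1174.4329 + 9·6577.21 = 60369.3229.
Posterior precision = 1/σ₀² + n/σ² = 1/6577.21 + 9/1174.4329 = (σ² + n·σ₀²)/(σ₀²σ²) = 60369.3229/(6577.21·1174.4329); posterior variance σₙ² = σ₀²σ²/(σ² + n·σ₀²) = 6577.21·1174.4329/60369.3229 = 127.953925.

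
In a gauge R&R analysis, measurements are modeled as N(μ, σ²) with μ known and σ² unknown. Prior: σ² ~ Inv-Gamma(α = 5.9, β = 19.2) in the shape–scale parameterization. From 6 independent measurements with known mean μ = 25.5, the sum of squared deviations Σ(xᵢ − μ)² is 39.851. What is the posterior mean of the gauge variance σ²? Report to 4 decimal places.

4.9526

With known mean μ and an Inverse-Gamma(α, β) prior on σ², the Normal likelihood is conjugate: posterior is Inv-Gamma(α + n/2, β + Σ(xᵢ−μ)²/2).
Posterior: Inv-Gamma(5.9 + 6/2, 19.2 + 39.851/2) = Inv-Gamma(8.90, 39.1255).
E[σ²|data] = β/(α−1) = 39.1255/7.90 = 4.9526.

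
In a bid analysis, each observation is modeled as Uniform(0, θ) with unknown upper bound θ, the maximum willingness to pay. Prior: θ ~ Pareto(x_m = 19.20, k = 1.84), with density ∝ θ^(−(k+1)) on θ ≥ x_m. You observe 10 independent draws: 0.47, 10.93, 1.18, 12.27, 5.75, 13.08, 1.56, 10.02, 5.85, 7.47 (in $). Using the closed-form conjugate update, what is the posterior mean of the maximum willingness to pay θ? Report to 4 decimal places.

A Pareto(scale x_m, shape k) prior on the upper bound θ of Uniform(0, θ) is conjugate: posterior is Pareto(max(x_m, max xᵢ), k + n).
Sample maximum = 13.08; prior scale x_m = 19.20 → posterior scale = max = 19.20.
Posterior shape = 1.84 + 10 = 11.84.
E[θ|data] = k·x_m/(k−1) = 11.84·19.20/10.84 = 20.9712.

20.9712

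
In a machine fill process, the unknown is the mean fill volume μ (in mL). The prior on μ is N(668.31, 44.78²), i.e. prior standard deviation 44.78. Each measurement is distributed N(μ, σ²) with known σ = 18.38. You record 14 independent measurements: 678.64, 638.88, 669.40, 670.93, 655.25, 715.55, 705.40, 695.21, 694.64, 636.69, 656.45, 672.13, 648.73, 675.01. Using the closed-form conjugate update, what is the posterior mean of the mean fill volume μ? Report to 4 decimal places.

For Normal data with known variance σ², a Normal(μ₀, σ₀²) prior on μ is conjugate. Posterior precision = 1/σ₀² + n/σ²; posterior mean is the precision-weighted average of μ₀ and x̄.
Σxᵢ = 678.64 + 638.88 + 669.40 + 670.93 + 655.25 + 715.55 + 705.40 + 695.21 + 694.64 + 636.69 + 656.45 + 672.13 + 648.73 + 675.01 = 9412.91, so n·x̄ = 9412.91.
σ₀² = 44.78² = 2005.2484, σ² = 18.38² = 337.8244; σ² + n·σ₀² = 337.8244 + 14·2005.2484 = 28411.302.
Posterior mean = (μ₀/σ₀² + n·x̄/σ²)/(1/σ₀² + n/σ²) = (σ²·μ₀ + σ₀²·n·x̄)/(σ² + n·σ₀²) = (337.8244·668.31 + 2005.2484·9412.91)/28411.302 = 19100994.141608/28411.302 = 672.3027.

672.3027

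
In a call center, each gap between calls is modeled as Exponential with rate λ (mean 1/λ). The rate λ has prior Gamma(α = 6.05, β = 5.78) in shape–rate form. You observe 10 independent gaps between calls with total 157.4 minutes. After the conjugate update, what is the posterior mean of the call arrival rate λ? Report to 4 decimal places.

0.0984

With a Gamma(shape α, rate β) prior on the exponential rate λ, the posterior after n observations with total T = Σxᵢ is Gamma(α+n, β+T).
Posterior: Gamma(6.05+10, 5.78+157.4) = Gamma(16.05, 163.18).
Posterior mean of λ = α/β = 16.05/163.18 = 0.0984.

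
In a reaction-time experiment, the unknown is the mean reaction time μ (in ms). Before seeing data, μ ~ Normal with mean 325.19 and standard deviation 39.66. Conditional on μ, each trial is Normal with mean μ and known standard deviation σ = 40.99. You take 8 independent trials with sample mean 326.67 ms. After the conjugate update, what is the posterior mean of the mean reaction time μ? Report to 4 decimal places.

For Normal data with known variance σ², a Normal(μ₀, σ₀²) prior on μ is conjugate. Posterior precision = 1/σ₀² + n/σ²; posterior mean is the precision-weighted average of μ₀ and x̄.
n·x̄ = 8·326.67 = 2613.36.
σ₀² = 39.66² = 1572.9156, σ² = 40.99² = 1680.1801; σ² + n·σ₀² = 1680.1801 + 8·1572.9156 = 14263.5049.
Posterior mean = (μ₀/σ₀² + n·x̄/σ²)/(1/σ₀² + n/σ²) = (σ²·μ₀ + σ₀²·n·x̄)/(σ² + n·σ₀²) = (1680.1801·325.19 + 1572.9156·2613.36)/14263.5049 = 4656972.479135/14263.5049 = 326.4957.

326.4957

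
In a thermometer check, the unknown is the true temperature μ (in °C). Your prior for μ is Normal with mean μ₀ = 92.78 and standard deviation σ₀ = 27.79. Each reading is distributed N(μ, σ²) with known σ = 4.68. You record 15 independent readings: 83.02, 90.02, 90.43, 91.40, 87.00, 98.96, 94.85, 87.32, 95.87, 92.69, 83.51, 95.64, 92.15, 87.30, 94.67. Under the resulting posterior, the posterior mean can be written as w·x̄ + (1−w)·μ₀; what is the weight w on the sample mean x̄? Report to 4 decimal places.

0.9981

For Normal data with known variance σ², a Normal(μ₀, σ₀²) prior on μ is conjugate. Posterior precision = 1/σ₀² + n/σ²; posterior mean is the precision-weighted average of μ₀ and x̄.
σ₀² = 27.79² = 772.2841, σ² = 4.68² = 21.9024. Prior precision 1/σ₀² = 1/772.2841; data precision n/σ² = 15/21.9024.
w = (n/σ²)/(1/σ₀² + n/σ²) = n·σ₀²/(σ² + n·σ₀²) = 15·772.2841/(21.9024 + 15·772.2841) = 11584.2615/11606.1639 = 0.9981.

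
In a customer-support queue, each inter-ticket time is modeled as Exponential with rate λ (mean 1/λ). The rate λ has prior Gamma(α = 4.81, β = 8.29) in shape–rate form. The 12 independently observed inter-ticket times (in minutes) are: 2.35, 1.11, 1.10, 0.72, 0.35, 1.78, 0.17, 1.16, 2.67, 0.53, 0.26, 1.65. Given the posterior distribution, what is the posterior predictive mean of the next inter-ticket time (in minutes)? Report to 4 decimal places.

With a Gamma(shape α, rate β) prior on the exponential rate λ, the posterior after n observations with total T = Σxᵢ is Gamma(α+n, β+T).
Sum of observations T = 13.85 minutes; n = 12.
Posterior: Gamma(4.81+12, 8.29+13.85) = Gamma(16.81, 22.14).
The predictive distribution for the next observation is Lomax; its mean is β/(α−1) = 22.14/15.81 = 1.4004.

1.4004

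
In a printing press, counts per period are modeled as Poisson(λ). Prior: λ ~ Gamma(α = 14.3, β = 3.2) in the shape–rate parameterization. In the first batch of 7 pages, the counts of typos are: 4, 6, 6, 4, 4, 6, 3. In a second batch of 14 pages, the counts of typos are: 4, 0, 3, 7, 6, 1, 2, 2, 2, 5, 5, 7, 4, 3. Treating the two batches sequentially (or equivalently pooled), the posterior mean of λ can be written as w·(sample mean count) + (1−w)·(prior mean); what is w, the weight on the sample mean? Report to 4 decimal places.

0.8678

With a Gamma(shape α, rate β) prior, the Poisson likelihood is conjugate: the posterior is Gamma(α + ΣXᵢ, β + n).
Total number of pages: n = 7 + 14 = 21.
Posterior mean = (α₀+S)/(β₀+n) = [n/(β₀+n)]·(S/n) + [β₀/(β₀+n)]·(α₀/β₀), so only n and β₀ enter the weight.
Weight on data w = n/(β₀+n) = 21/(3.2+21) = 21/24.2 = 0.8678.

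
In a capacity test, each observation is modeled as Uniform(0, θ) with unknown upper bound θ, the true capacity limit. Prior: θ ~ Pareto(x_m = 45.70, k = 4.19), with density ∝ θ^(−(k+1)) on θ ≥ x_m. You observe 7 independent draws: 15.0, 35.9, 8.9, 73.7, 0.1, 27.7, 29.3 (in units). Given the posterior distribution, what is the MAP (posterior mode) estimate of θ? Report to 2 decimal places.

A Pareto(scale x_m, shape k) prior on the upper bound θ of Uniform(0, θ) is conjugate: posterior is Pareto(max(x_m, max xᵢ), k + n).
Sample maximum = 73.7; prior scale x_m = 45.70 → posterior scale = max = 73.70.
Posterior shape = 4.19 + 7 = 11.19.
The Pareto density is decreasing on [x_m, ∞), so the mode is x_m = 73.70.

73.70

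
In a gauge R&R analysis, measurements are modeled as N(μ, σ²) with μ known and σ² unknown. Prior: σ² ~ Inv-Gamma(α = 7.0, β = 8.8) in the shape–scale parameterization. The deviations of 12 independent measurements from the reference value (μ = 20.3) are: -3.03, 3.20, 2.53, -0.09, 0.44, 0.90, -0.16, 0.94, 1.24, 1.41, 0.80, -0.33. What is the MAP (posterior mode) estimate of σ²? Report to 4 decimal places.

1.7720

With known mean μ and an Inverse-Gamma(α, β) prior on σ², the Normal likelihood is conjugate: posterior is Inv-Gamma(α + n/2, β + Σ(xᵢ−μ)²/2).
Σ(xᵢ−μ)² = (-3.03)² + (3.20)² + (2.53)² + (-0.09)² + (0.44)² + (0.90)² + (-0.16)² + (0.94)² + (1.24)² + (1.41)² + (0.80)² + (-0.33)² = 32.0173.
Posterior: Inv-Gamma(7.0 + 12/2, 8.8 + 32.0173/2) = Inv-Gamma(13.00, 24.80865).
Mode = β/(α+1) = 24.80865/14.00 = 1.7720.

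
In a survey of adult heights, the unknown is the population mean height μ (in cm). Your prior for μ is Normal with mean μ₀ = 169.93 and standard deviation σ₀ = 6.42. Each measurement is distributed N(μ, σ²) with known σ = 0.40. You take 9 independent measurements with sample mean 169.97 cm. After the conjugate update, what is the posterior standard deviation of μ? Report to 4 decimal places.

0.1333

For Normal data with known variance σ², a Normal(μ₀, σ₀²) prior on μ is conjugate. Posterior precision = 1/σ₀² + n/σ²; posterior mean is the precision-weighted average of μ₀ and x̄.
σ₀² = 6.42² = 41.2164, σ² = 0.40² = 0.16; σ² + n·σ₀² = 0.16 + 9·41.2164 = 371.1076.
Posterior precision = 1/σ₀² + n/σ² = 1/41.2164 + 9/0.16 = (σ² + n·σ₀²)/(σ₀²σ²) = 371.1076/(41.2164·0.16); posterior variance σₙ² = σ₀²σ²/(σ² + n·σ₀²) = 41.2164·0.16/371.1076 = 0.017770.
Posterior SD = √σₙ² = √(41.2164·0.16/371.1076) = 0.1333.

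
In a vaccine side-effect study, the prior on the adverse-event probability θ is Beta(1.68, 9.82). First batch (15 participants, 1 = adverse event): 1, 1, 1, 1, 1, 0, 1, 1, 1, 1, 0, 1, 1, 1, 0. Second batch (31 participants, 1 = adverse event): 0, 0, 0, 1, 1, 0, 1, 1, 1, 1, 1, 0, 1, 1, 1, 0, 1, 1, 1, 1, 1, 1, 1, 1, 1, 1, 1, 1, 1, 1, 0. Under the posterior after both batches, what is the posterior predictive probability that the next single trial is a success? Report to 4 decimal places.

0.6553

The Beta prior is conjugate to a Binomial/Bernoulli likelihood; the update adds successes to α and failures to β.
After batch 1: Beta(1.68+12, 9.82+3) = Beta(13.68, 12.82).
After batch 2: Beta(13.68+24, 12.82+7) = Beta(37.68, 19.82).
For a single future Bernoulli trial, P(success | data) = α/(α+β) = 0.6553.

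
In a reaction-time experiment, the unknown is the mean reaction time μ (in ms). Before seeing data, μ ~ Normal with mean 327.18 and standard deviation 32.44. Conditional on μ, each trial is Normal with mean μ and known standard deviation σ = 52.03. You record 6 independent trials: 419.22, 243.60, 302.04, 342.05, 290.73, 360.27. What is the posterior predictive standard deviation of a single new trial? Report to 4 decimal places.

54.9810

For Normal data with known variance σ², a Normal(μ₀, σ₀²) prior on μ is conjugate. Posterior precision = 1/σ₀² + n/σ²; posterior mean is the precision-weighted average of μ₀ and x̄.
σ₀² = 32.44² = 1052.3536, σ² = 52.03² = 2707.1209; σ² + n·σ₀² = 2707.1209 + 6·1052.3536 = 9021.2425.
Posterior precision = 1/σ₀² + n/σ² = 1/1052.3536 + 6/2707.1209 = (σ² + n·σ₀²)/(σ₀²σ²) = 9021.2425/(1052.3536·2707.1209); posterior variance σₙ² = σ₀²σ²/(σ² + n·σ₀²) = 1052.3536·2707.1209/9021.2425 = 315.793354.
Predictive variance for one new observation = σₙ² + σ² = 1052.3536·2707.1209/9021.2425 + 2707.1209 = σ²·(σ₀² + 9021.2425)/9021.2425 = 2707.1209·10073.5961/9021.2425 = 3022.914254; SD = √(2707.1209·10073.5961/9021.2425) = 54.9810.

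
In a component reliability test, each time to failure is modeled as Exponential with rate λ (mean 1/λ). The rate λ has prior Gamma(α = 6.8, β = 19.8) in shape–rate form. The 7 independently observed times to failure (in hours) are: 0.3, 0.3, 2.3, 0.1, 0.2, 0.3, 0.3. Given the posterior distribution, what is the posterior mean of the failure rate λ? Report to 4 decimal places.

With a Gamma(shape α, rate β) prior on the exponential rate λ, the posterior after n observations with total T = Σxᵢ is Gamma(α+n, β+T).
Sum of observations T = 3.8 hours; n = 7.
Posterior: Gamma(6.8+7, 19.8+3.8) = Gamma(13.8, 23.6).
Posterior mean of λ = α/β = 13.8/23.6 = 0.5847.

0.5847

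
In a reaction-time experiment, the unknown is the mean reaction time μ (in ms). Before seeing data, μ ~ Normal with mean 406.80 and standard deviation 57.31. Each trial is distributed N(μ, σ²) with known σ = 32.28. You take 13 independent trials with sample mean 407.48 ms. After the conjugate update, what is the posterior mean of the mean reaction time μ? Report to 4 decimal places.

For Normal data with known variance σ², a Normal(μ₀, σ₀²) prior on μ is conjugate. Posterior precision = 1/σ₀² + n/σ²; posterior mean is the precision-weighted average of μ₀ and x̄.
n·x̄ = 13·407.48 = 5297.24.
σ₀² = 57.31² = 3284.4361, σ² = 32.28² = 1041.9984; σ² + n·σ₀² = 1041.9984 + 13·3284.4361 = 43739.6677.
Posterior mean = (μ₀/σ₀² + n·x̄/σ²)/(1/σ₀² + n/σ²) = (σ²·μ₀ + σ₀²·n·x̄)/(σ² + n·σ₀²) = (1041.9984·406.80 + 3284.4361·5297.24)/43739.6677 = 17822331.235484/43739.6677 = 407.4638.

407.4638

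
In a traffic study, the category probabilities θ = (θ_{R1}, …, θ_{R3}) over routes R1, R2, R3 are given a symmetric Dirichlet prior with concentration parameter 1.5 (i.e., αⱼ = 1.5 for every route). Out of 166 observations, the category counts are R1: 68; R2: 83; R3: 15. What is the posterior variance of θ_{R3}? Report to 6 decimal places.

0.000510

The Dirichlet prior is conjugate to the Multinomial likelihood: each posterior αⱼ = prior αⱼ + observed count nⱼ.
Posterior concentration: (69.5, 84.5, 16.5), total = 170.5.
Var[θ_j] = α_j(Σα−α_j)/((Σα)²(Σα+1)) = 16.5·154.0/(170.5²·171.5) = 0.000510.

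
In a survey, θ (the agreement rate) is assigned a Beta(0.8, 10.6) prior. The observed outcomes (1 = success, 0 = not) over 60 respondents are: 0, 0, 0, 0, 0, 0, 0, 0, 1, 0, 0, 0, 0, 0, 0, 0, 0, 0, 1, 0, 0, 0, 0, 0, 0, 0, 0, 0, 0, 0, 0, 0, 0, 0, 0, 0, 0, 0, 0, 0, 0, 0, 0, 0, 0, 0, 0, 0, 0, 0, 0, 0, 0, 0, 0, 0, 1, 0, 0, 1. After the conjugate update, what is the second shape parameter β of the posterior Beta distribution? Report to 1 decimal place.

The Beta prior is conjugate to a Binomial/Bernoulli likelihood; the update adds successes to α and failures to β.
Posterior: Beta(α+k, β+n−k) = Beta(0.8+4, 10.6+56) = Beta(4.8, 66.6).
Posterior β = 66.6.

66.6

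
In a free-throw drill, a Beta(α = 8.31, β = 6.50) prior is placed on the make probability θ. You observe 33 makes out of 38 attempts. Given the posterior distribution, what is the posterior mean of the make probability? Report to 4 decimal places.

0.7822

The Beta prior is conjugate to a Binomial/Bernoulli likelihood; the update adds successes to α and failures to β.
Posterior: Beta(α+k, β+n−k) = Beta(8.31+33, 6.50+5) = Beta(41.31, 11.50).
Posterior mean = α/(α+β) = 41.31/52.81 = 0.7822.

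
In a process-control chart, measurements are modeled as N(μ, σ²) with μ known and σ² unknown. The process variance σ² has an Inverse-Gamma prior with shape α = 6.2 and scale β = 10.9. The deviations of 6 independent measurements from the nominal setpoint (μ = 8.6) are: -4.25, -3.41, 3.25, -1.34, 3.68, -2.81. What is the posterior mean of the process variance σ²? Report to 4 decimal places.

5.2004

With known mean μ and an Inverse-Gamma(α, β) prior on σ², the Normal likelihood is conjugate: posterior is Inv-Gamma(α + n/2, β + Σ(xᵢ−μ)²/2).
Σ(xᵢ−μ)² = (-4.25)² + (-3.41)² + (3.25)² + (-1.34)² + (3.68)² + (-2.81)² = 63.4872.
Posterior: Inv-Gamma(6.2 + 6/2, 10.9 + 63.4872/2) = Inv-Gamma(9.20, 42.64360).
E[σ²|data] = β/(α−1) = 42.64360/8.20 = 5.2004.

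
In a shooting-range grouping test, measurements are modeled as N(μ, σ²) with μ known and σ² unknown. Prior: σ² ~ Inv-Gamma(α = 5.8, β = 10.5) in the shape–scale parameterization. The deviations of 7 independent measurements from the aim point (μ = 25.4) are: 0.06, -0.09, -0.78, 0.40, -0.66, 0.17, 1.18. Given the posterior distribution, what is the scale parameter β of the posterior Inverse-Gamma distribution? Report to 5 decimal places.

11.81850

With known mean μ and an Inverse-Gamma(α, β) prior on σ², the Normal likelihood is conjugate: posterior is Inv-Gamma(α + n/2, β + Σ(xᵢ−μ)²/2).
Σ(xᵢ−μ)² = (0.06)² + (-0.09)² + (-0.78)² + (0.40)² + (-0.66)² + (0.17)² + (1.18)² = 2.6370.
Posterior: Inv-Gamma(5.8 + 7/2, 10.5 + 2.6370/2) = Inv-Gamma(9.30, 11.81850).
Posterior β = 11.81850.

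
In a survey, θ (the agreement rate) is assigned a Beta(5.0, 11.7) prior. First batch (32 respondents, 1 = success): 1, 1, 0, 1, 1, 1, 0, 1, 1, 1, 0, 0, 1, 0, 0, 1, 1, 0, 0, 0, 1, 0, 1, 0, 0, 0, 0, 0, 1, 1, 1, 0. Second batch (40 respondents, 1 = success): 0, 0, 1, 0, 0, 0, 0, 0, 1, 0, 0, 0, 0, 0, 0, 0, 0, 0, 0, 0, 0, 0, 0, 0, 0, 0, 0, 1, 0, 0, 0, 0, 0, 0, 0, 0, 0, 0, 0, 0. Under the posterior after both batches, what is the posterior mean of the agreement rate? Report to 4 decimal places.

0.2706

The Beta prior is conjugate to a Binomial/Bernoulli likelihood; the update adds successes to α and failures to β.
After batch 1: Beta(5.0+16, 11.7+16) = Beta(21.0, 27.7).
After batch 2: Beta(21.0+3, 27.7+37) = Beta(24.0, 64.7).
Posterior mean = α/(α+β) = 24.0/88.7 = 0.2706.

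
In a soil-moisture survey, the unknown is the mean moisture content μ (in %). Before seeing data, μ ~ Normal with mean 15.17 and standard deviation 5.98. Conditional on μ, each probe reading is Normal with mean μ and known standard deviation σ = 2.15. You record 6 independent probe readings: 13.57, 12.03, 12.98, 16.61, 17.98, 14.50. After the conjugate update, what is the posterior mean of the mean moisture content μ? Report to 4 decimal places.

14.6234

For Normal data with known variance σ², a Normal(μ₀, σ₀²) prior on μ is conjugate. Posterior precision = 1/σ₀² + n/σ²; posterior mean is the precision-weighted average of μ₀ and x̄.
Σxᵢ = 13.57 + 12.03 + 12.98 + 16.61 + 17.98 + 14.50 = 87.67, so n·x̄ = 87.67.
σ₀² = 5.98² = 35.7604, σ² = 2.15² = 4.6225; σ² + n·σ₀² = 4.6225 + 6·35.7604 = 219.1849.
Posterior mean = (μ₀/σ₀² + n·x̄/σ²)/(1/σ₀² + n/σ²) = (σ²·μ₀ + σ₀²·n·x̄)/(σ² + n·σ₀²) = (4.6225·15.17 + 35.7604·87.67)/219.1849 = 3205.237593/219.1849 = 14.6234.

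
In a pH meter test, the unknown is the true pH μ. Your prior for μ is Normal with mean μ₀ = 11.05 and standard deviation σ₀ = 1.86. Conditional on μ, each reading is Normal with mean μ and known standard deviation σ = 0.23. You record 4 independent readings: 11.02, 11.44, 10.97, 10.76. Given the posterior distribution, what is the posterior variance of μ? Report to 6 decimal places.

0.013175

For Normal data with known variance σ², a Normal(μ₀, σ₀²) prior on μ is conjugate. Posterior precision = 1/σ₀² + n/σ²; posterior mean is the precision-weighted average of μ₀ and x̄.
σ₀² = 1.86² = 3.4596, σ² = 0.23² = 0.0529; σ² + n·σ₀² = 0.0529 + 4·3.4596 = 13.8913.
Posterior precision = 1/σ₀² + n/σ² = 1/3.4596 + 4/0.0529 = (σ² + n·σ₀²)/(σ₀²σ²) = 13.8913/(3.4596·0.0529); posterior variance σₙ² = σ₀²σ²/(σ² + n·σ₀²) = 3.4596·0.0529/13.8913 = 0.013175.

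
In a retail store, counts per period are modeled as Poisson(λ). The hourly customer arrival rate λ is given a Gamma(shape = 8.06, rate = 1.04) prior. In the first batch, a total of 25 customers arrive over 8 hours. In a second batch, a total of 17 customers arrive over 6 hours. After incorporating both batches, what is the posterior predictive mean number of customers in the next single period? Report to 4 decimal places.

With a Gamma(shape α, rate β) prior, the Poisson likelihood is conjugate: the posterior is Gamma(α + ΣXᵢ, β + n).
After batch 1: Gamma(α+S, β+n) = Gamma(8.06+25, 1.04+8) = Gamma(33.06, 9.04).
After batch 2: Gamma(α+S, β+n) = Gamma(33.06+17, 9.04+6) = Gamma(50.06, 15.04).
The predictive distribution for one future period is NegBinom with mean α/β = 3.3285.

3.3285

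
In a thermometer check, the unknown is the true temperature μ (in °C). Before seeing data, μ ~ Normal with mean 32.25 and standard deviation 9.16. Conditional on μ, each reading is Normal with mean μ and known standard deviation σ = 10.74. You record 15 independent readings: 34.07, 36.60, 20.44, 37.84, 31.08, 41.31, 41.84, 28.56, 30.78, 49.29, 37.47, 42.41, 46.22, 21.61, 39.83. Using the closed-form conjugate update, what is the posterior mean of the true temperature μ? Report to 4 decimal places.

35.6455

For Normal data with known variance σ², a Normal(μ₀, σ₀²) prior on μ is conjugate. Posterior precision = 1/σ₀² + n/σ²; posterior mean is the precision-weighted average of μ₀ and x̄.
Σxᵢ = 34.07 + 36.60 + 20.44 + 37.84 + 31.08 + 41.31 + 41.84 + 28.56 + 30.78 + 49.29 + 37.47 + 42.41 + 46.22 + 21.61 + 39.83 = 539.35, so n·x̄ = 539.35.
σ₀² = 9.16² = 83.9056, σ² = 10.74² = 115.3476; σ² + n·σ₀² = 115.3476 + 15·83.9056 = 1373.9316.
Posterior mean = (μ₀/σ₀² + n·x̄/σ²)/(1/σ₀² + n/σ²) = (σ²·μ₀ + σ₀²·n·x̄)/(σ² + n·σ₀²) = (115.3476·32.25 + 83.9056·539.35)/1373.9316 = 48974.44546/1373.9316 = 35.6455.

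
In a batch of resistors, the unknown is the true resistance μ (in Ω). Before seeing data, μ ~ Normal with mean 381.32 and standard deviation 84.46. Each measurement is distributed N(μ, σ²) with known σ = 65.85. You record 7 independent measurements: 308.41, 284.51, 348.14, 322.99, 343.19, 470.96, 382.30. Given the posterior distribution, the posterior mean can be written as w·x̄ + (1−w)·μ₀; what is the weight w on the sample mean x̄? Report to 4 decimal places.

0.9201

For Normal data with known variance σ², a Normal(μ₀, σ₀²) prior on μ is conjugate. Posterior precision = 1/σ₀² + n/σ²; posterior mean is the precision-weighted average of μ₀ and x̄.
σ₀² = 84.46² = 7133.4916, σ² = 65.85² = 4336.2225. Prior precision 1/σ₀² = 1/7133.4916; data precision n/σ² = 7/4336.2225.
w = (n/σ²)/(1/σ₀² + n/σ²) = n·σ₀²/(σ² + n·σ₀²) = 7·7133.4916/(4336.2225 + 7·7133.4916) = 49934.4412/54270.6637 = 0.9201.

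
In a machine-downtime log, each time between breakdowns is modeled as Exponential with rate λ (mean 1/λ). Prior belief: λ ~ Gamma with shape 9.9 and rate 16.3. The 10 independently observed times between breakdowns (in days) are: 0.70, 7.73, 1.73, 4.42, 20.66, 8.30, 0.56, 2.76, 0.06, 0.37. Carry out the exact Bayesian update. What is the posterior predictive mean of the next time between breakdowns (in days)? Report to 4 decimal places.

With a Gamma(shape α, rate β) prior on the exponential rate λ, the posterior after n observations with total T = Σxᵢ is Gamma(α+n, β+T).
Sum of observations T = 47.29 days; n = 10.
Posterior: Gamma(9.9+10, 16.3+47.29) = Gamma(19.9, 63.59).
The predictive distribution for the next observation is Lomax; its mean is β/(α−1) = 63.59/18.9 = 3.3646.

3.3646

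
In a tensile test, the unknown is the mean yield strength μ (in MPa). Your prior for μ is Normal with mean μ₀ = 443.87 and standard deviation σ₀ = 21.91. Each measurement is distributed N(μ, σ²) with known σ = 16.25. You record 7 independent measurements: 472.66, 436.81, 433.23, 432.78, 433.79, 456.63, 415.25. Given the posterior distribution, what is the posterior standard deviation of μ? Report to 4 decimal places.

5.9140

For Normal data with known variance σ², a Normal(μ₀, σ₀²) prior on μ is conjugate. Posterior precision = 1/σ₀² + n/σ²; posterior mean is the precision-weighted average of μ₀ and x̄.
σ₀² = 21.91² = 480.0481, σ² = 16.25² = 264.0625; σ² + n·σ₀² = 264.0625 + 7·480.0481 = 3624.3992.
Posterior precision = 1/σ₀² + n/σ² = 1/480.0481 + 7/264.0625 = (σ² + n·σ₀²)/(σ₀²σ²) = 3624.3992/(480.0481·264.0625); posterior variance σₙ² = σ₀²σ²/(σ² + n·σ₀²) = 480.0481·264.0625/3624.3992 = 34.974818.
Posterior SD = √σₙ² = √(480.0481·264.0625/3624.3992) = 5.9140.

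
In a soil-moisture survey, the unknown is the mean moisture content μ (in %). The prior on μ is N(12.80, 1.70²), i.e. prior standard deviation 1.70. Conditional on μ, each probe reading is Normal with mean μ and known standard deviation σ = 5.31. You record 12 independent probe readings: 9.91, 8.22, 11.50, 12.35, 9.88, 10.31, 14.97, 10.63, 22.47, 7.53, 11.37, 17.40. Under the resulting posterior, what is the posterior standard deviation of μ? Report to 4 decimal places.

For Normal data with known variance σ², a Normal(μ₀, σ₀²) prior on μ is conjugate. Posterior precision = 1/σ₀² + n/σ²; posterior mean is the precision-weighted average of μ₀ and x̄.
σ₀² = 1.70² = 2.89, σ² = 5.31² = 28.1961; σ² + n·σ₀² = 28.1961 + 12·2.89 = 62.8761.
Posterior precision = 1/σ₀² + n/σ² = 1/2.89 + 12/28.1961 = (σ² + n·σ₀²)/(σ₀²σ²) = 62.8761/(2.89·28.1961); posterior variance σₙ² = σ₀²σ²/(σ² + n·σ₀²) = 2.89·28.1961/62.8761 = 1.295989.
Posterior SD = √σₙ² = √(2.89·28.1961/62.8761) = 1.1384.

1.1384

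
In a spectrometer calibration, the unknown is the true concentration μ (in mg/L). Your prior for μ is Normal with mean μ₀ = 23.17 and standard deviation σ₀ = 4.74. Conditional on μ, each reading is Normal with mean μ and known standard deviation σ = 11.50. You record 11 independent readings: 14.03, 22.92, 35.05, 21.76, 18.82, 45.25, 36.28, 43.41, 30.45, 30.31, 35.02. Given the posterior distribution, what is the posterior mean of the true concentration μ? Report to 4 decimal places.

27.8146

For Normal data with known variance σ², a Normal(μ₀, σ₀²) prior on μ is conjugate. Posterior precision = 1/σ₀² + n/σ²; posterior mean is the precision-weighted average of μ₀ and x̄.
Σxᵢ = 14.03 + 22.92 + 35.05 + 21.76 + 18.82 + 45.25 + 36.28 + 43.41 + 30.45 + 30.31 + 35.02 = 333.3, so n·x̄ = 333.3.
σ₀² = 4.74² = 22.4676, σ² = 11.50² = 132.25; σ² + n·σ₀² = 132.25 + 11·22.4676 = 379.3936.
Posterior mean = (μ₀/σ₀² + n·x̄/σ²)/(1/σ₀² + n/σ²) = (σ²·μ₀ + σ₀²·n·x̄)/(σ² + n·σ₀²) = (132.25·23.17 + 22.4676·333.3)/379.3936 = 10552.68358/379.3936 = 27.8146.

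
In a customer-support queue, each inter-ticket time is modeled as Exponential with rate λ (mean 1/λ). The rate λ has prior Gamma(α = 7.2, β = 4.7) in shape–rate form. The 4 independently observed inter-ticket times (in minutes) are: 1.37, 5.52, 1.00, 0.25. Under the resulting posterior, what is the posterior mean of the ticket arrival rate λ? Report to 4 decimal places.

With a Gamma(shape α, rate β) prior on the exponential rate λ, the posterior after n observations with total T = Σxᵢ is Gamma(α+n, β+T).
Sum of observations T = 8.14 minutes; n = 4.
Posterior: Gamma(7.2+4, 4.7+8.14) = Gamma(11.2, 12.84).
Posterior mean of λ = α/β = 11.2/12.84 = 0.8723.

0.8723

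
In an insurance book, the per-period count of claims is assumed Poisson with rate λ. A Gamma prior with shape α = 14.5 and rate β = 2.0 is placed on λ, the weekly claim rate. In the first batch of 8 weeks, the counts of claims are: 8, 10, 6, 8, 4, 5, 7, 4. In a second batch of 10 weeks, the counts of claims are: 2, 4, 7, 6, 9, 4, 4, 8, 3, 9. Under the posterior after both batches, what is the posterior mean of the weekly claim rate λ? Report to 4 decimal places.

With a Gamma(shape α, rate β) prior, the Poisson likelihood is conjugate: the posterior is Gamma(α + ΣXᵢ, β + n).
Batch 1: sum of counts S = 52 over n = 8 weeks.
After batch 1: Gamma(α+S, β+n) = Gamma(14.5+52, 2.0+8) = Gamma(66.5, 10.0).
Batch 2: sum of counts S = 56 over n = 10 weeks.
After batch 2: Gamma(α+S, β+n) = Gamma(66.5+56, 10.0+10) = Gamma(122.5, 20.0).
Posterior mean = α/β = 122.5/20.0 = 6.1250.

6.1250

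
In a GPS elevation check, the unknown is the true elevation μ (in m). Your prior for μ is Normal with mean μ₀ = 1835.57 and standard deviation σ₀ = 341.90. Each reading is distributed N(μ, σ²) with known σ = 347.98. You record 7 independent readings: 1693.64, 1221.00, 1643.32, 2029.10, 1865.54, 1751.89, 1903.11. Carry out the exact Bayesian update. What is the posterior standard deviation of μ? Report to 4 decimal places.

122.7545

For Normal data with known variance σ², a Normal(μ₀, σ₀²) prior on μ is conjugate. Posterior precision = 1/σ₀² + n/σ²; posterior mean is the precision-weighted average of μ₀ and x̄.
σ₀² = 341.90² = 116895.61, σ² = 347.98² = 121090.0804; σ² + n·σ₀² = 121090.0804 + 7·116895.61 = 939359.3504.
Posterior precision = 1/σ₀² + n/σ² = 1/116895.61 + 7/121090.0804 = (σ² + n·σ₀²)/(σ₀²σ²) = 939359.3504/(116895.61·121090.0804); posterior variance σₙ² = σ₀²σ²/(σ² + n·σ₀²) = 116895.61·121090.0804/939359.3504 = 15068.672928.
Posterior SD = √σₙ² = √(116895.61·121090.0804/939359.3504) = 122.7545.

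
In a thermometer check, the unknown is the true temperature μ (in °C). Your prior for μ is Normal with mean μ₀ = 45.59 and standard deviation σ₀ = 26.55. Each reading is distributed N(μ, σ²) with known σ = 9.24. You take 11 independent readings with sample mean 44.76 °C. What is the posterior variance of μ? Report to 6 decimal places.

7.677069

For Normal data with known variance σ², a Normal(μ₀, σ₀²) prior on μ is conjugate. Posterior precision = 1/σ₀² + n/σ²; posterior mean is the precision-weighted average of μ₀ and x̄.
σ₀² = 26.55² = 704.9025, σ² = 9.24² = 85.3776; σ² + n·σ₀² = 85.3776 + 11·704.9025 = 7839.3051.
Posterior precision = 1/σ₀² + n/σ² = 1/704.9025 + 11/85.3776 = (σ² + n·σ₀²)/(σ₀²σ²) = 7839.3051/(704.9025·85.3776); posterior variance σₙ² = σ₀²σ²/(σ² + n·σ₀²) = 704.9025·85.3776/7839.3051 = 7.677069.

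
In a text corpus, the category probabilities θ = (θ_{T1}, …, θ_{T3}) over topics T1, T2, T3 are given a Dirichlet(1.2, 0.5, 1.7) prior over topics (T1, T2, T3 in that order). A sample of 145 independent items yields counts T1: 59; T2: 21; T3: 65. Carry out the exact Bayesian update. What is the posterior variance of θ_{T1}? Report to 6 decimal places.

The Dirichlet prior is conjugate to the Multinomial likelihood: each posterior αⱼ = prior αⱼ + observed count nⱼ.
Posterior concentration: (60.2, 21.5, 66.7), total = 148.4.
Var[θ_j] = α_j(Σα−α_j)/((Σα)²(Σα+1)) = 60.2·88.2/(148.4²·149.4) = 0.001614.

0.001614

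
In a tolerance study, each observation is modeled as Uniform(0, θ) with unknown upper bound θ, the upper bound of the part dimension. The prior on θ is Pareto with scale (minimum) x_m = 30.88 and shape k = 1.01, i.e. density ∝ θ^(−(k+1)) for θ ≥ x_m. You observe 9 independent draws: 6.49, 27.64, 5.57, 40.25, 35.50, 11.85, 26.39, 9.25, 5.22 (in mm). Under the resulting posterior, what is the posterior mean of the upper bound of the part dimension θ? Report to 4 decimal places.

A Pareto(scale x_m, shape k) prior on the upper bound θ of Uniform(0, θ) is conjugate: posterior is Pareto(max(x_m, max xᵢ), k + n).
Sample maximum = 40.25; prior scale x_m = 30.88 → posterior scale = max = 40.25.
Posterior shape = 1.01 + 9 = 10.01.
E[θ|data] = k·x_m/(k−1) = 10.01·40.25/9.01 = 44.7173.

44.7173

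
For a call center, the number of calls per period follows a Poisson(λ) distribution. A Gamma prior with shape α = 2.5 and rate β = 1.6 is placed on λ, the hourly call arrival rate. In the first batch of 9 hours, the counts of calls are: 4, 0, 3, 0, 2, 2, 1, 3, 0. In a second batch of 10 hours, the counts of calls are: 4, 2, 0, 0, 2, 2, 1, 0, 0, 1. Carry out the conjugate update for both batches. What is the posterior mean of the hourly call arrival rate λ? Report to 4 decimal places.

With a Gamma(shape α, rate β) prior, the Poisson likelihood is conjugate: the posterior is Gamma(α + ΣXᵢ, β + n).
Batch 1: sum of counts S = 15 over n = 9 hours.
After batch 1: Gamma(α+S, β+n) = Gamma(2.5+15, 1.6+9) = Gamma(17.5, 10.6).
Batch 2: sum of counts S = 12 over n = 10 hours.
After batch 2: Gamma(α+S, β+n) = Gamma(17.5+12, 10.6+10) = Gamma(29.5, 20.6).
Posterior mean = α/β = 29.5/20.6 = 1.4320.

1.4320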